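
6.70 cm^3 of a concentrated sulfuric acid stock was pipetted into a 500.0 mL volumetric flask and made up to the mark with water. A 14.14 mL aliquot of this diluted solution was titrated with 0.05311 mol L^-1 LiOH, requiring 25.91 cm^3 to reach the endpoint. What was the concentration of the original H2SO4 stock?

3.63 M

n(LiOH) = 0.05311 x 0.02591 = 0.001376 mol.
n(H2SO4) in the aliquot = 0.001376 x 1/2 = 0.0006880 mol.
[diluted H2SO4] = 0.0006880 / 0.01414 = 0.04866 M.
Dilution factor = 500.0/6.700 = 74.63, so [stock] = 0.04866 x 74.63 = 3.63 M.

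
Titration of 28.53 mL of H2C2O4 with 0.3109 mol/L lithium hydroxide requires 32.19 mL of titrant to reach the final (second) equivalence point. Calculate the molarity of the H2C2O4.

n(LiOH) = 0.3109 x 0.03219 = 0.01001 mol.
At the final (second) equivalence point, 2 mol OH^- react per mol H2C2O4, so n(H2C2O4) = 0.01001 / 2 = 0.005004 mol.
[H2C2O4] = 0.005004 / 0.02853 L = 0.175 M.

0.175 M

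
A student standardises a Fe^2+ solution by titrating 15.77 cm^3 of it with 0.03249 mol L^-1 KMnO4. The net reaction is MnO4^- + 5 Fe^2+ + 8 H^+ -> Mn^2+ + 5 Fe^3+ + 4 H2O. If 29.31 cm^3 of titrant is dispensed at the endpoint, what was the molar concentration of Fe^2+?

n(KMnO4) = 0.03249 x 0.02931 = 0.0009523 mol.
From the balanced equation, 1 mol KMnO4 reacts with 5 mol Fe^2+, so n(Fe^2+) = 0.0009523 x 5/1 = 0.004761 mol.
[Fe^2+] = 0.004761 / 0.01577 L = 0.302 M.

0.302 M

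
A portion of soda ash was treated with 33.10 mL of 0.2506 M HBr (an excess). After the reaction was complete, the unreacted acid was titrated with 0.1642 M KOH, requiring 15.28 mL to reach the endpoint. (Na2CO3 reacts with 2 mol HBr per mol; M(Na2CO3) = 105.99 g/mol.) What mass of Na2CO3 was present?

0.307 g

Total n(HBr) added = 0.2506 x 0.03310 = 0.008295 mol.
n(KOH) used = 0.1642 x 0.01528 = 0.002509 mol, which equals the excess n(HBr).
So n(HBr) consumed by the sample = 0.008295 - 0.002509 = 0.005786 mol.
n(Na2CO3) = 0.005786 / 2 = 0.002893 mol.
mass = 0.002893 mol x 105.99 g/mol = 0.307 g.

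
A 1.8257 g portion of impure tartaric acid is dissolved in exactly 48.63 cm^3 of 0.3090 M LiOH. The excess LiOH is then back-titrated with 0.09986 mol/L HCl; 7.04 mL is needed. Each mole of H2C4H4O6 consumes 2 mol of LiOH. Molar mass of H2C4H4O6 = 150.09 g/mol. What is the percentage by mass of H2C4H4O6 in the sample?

Total n(LiOH) added = 0.3090 x 0.04863 = 0.01503 mol.
n(HCl) used = 0.09986 x 0.007040 = 0.0007030 mol, which equals the excess n(LiOH).
So n(LiOH) consumed by the sample = 0.01503 - 0.0007030 = 0.01432 mol.
n(H2C4H4O6) = 0.01432 / 2 = 0.007162 mol.
mass H2C4H4O6 = 0.007162 x 150.09 = 1.075 g, so %H2C4H4O6 = 1.075/1.8257 x 100 = 58.9%.

58.9%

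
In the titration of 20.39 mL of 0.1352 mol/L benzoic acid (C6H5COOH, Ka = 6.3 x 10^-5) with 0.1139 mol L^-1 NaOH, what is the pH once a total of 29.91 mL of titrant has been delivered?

12.11

n(acid) = 0.1352 x 0.02039 = 0.002757 mol; n(NaOH) added = 0.1139 x 0.02991 = 0.003407 mol.
Base is in excess by 0.003407 - 0.002757 = 0.0006500 mol in a total volume of 0.05030 L.
[OH^-] = 0.0006500/0.05030 = 0.01292 M, so pOH = 1.89 and pH = 14.00 - 1.89 = 12.11.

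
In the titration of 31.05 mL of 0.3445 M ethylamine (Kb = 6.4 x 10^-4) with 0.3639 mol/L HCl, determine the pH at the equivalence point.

5.78

n(C2H5NH2) = 0.3445 x 0.03105 = 0.01070 mol; V(HCl) at equivalence = 0.01070/0.3639 = 0.02939 L.
At equivalence the base is fully converted to C2H5NH3+; total volume = 0.06044 L, so [C2H5NH3+] = 0.01070/0.06044 = 0.1770 M.
Ka(C2H5NH3+) = Kw/Kb = 1.0e-14 / 6.4 x 10^-4 = 1.56e-11.
[H^+] = sqrt(Ka x [C2H5NH3+]) = sqrt(1.56e-11 x 0.1770) = 1.66e-6 M.
pH = -log(1.66e-6) = 5.78.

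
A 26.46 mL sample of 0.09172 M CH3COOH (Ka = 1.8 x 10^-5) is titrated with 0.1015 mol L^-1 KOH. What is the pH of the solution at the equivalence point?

8.71

n(CH3COOH) = 0.09172 x 0.02646 = 0.002427 mol; V(KOH) at equivalence = 0.002427/0.1015 = 0.02391 L.
At equivalence all the acid is converted to CH3COO-; total volume = 0.02646 + 0.02391 = 0.05037 L, so [CH3COO-] = 0.002427/0.05037 = 0.04818 M.
Kb = Kw/Ka = 1.0e-14 / 1.8 x 10^-5 = 5.56e-10.
[OH^-] = sqrt(Kb x [CH3COO-]) = sqrt(5.56e-10 x 0.04818) = 5.17e-6 M.
pOH = 5.29, so pH = 14.00 - 5.29 = 8.71.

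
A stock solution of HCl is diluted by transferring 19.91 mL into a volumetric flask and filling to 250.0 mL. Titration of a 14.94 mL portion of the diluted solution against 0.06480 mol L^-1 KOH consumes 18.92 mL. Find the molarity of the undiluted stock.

n(KOH) = 0.06480 x 0.01892 = 0.001226 mol.
n(HCl) in the aliquot = 0.001226 mol.
[diluted HCl] = 0.001226 / 0.01494 = 0.08206 M.
Dilution factor = 250.0/19.91 = 12.56, so [stock] = 0.08206 x 12.56 = 1.03 M.

1.03 M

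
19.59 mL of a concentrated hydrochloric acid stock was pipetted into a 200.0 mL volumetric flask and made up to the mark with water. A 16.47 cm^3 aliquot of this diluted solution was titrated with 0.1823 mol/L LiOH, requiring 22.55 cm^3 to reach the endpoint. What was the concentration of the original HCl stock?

n(LiOH) = 0.1823 x 0.02255 = 0.004111 mol.
n(HCl) in the aliquot = 0.004111 mol.
[diluted HCl] = 0.004111 / 0.01647 = 0.2496 M.
Dilution factor = 200.0/19.59 = 10.21, so [stock] = 0.2496 x 10.21 = 2.55 M.

2.55 M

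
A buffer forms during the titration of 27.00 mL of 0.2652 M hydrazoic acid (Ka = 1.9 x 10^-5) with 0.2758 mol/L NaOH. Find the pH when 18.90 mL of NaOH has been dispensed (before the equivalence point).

Initial n(HN3) = 0.2652 x 0.02700 = 0.007160 mol.
n(NaOH) added = 0.2758 x 0.01890 = 0.005213 mol, converting that many moles of HN3 to N3-.
Remaining n(HN3) = 0.001948 mol; n(N3-) = 0.005213 mol.
By Henderson-Hasselbalch, pH = pKa + log([A^-]/[HA]) = 4.72 + log(0.005213/0.001948) = 4.72 + (+0.43) = 5.15.

5.15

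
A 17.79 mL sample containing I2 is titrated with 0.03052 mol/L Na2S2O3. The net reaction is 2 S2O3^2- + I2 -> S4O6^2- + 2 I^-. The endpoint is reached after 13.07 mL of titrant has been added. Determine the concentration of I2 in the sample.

n(Na2S2O3) = 0.03052 x 0.01307 = 0.0003989 mol.
From the balanced equation, 2 mol Na2S2O3 reacts with 1 mol I2, so n(I2) = 0.0003989 x 1/2 = 0.0001994 mol.
[I2] = 0.0001994 / 0.01779 L = 0.0112 M.

0.0112 M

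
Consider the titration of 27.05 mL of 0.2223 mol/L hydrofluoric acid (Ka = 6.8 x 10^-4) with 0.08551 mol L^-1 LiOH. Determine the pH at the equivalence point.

7.98

n(HF) = 0.2223 x 0.02705 = 0.006013 mol; V(LiOH) at equivalence = 0.006013/0.08551 = 0.07032 L.
At equivalence all the acid is converted to F-; total volume = 0.02705 + 0.07032 = 0.09737 L, so [F-] = 0.006013/0.09737 = 0.06176 M.
Kb = Kw/Ka = 1.0e-14 / 6.8 x 10^-4 = 1.47e-11.
[OH^-] = sqrt(Kb x [F-]) = sqrt(1.47e-11 x 0.06176) = 9.53e-7 M.
pOH = 6.02, so pH = 14.00 - 6.02 = 7.98.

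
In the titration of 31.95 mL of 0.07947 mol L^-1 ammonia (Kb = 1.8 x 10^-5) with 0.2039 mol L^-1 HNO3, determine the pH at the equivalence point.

n(NH3) = 0.07947 x 0.03195 = 0.002539 mol; V(HNO3) at equivalence = 0.002539/0.2039 = 0.01245 L.
At equivalence the base is fully converted to NH4+; total volume = 0.04440 L, so [NH4+] = 0.002539/0.04440 = 0.05718 M.
Ka(NH4+) = Kw/Kb = 1.0e-14 / 1.8 x 10^-5 = 5.56e-10.
[H^+] = sqrt(Ka x [NH4+]) = sqrt(5.56e-10 x 0.05718) = 5.64e-6 M.
pH = -log(5.64e-6) = 5.25.

5.25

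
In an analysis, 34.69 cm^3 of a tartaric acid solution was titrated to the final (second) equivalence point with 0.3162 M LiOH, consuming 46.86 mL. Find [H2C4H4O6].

n(LiOH) = 0.3162 x 0.04686 = 0.01482 mol.
At the final (second) equivalence point, 2 mol OH^- react per mol H2C4H4O6, so n(H2C4H4O6) = 0.01482 / 2 = 0.007409 mol.
[H2C4H4O6] = 0.007409 / 0.03469 L = 0.214 M.

0.214 M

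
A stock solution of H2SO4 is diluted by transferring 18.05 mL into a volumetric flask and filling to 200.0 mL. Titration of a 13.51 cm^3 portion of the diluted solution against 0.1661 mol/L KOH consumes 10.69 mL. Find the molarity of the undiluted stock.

n(KOH) = 0.1661 x 0.01069 = 0.001776 mol.
n(H2SO4) in the aliquot = 0.001776 x 1/2 = 0.0008878 mol.
[diluted H2SO4] = 0.0008878 / 0.01351 = 0.06571 M.
Dilution factor = 200.0/18.05 = 11.08, so [stock] = 0.06571 x 11.08 = 0.728 M.

0.728 M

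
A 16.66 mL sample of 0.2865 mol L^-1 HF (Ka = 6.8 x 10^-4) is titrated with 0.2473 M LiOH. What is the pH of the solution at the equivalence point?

n(HF) = 0.2865 x 0.01666 = 0.004773 mol; V(LiOH) at equivalence = 0.004773/0.2473 = 0.01930 L.
At equivalence all the acid is converted to F-; total volume = 0.01666 + 0.01930 = 0.03596 L, so [F-] = 0.004773/0.03596 = 0.1327 M.
Kb = Kw/Ka = 1.0e-14 / 6.8 x 10^-4 = 1.47e-11.
[OH^-] = sqrt(Kb x [F-]) = sqrt(1.47e-11 x 0.1327) = 1.40e-6 M.
pOH = 5.85, so pH = 14.00 - 5.85 = 8.15.

8.15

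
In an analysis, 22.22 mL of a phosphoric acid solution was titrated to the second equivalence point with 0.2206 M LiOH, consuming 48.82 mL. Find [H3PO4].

0.242 M

n(LiOH) = 0.2206 x 0.04882 = 0.01077 mol.
At the second equivalence point, 2 mol OH^- react per mol H3PO4, so n(H3PO4) = 0.01077 / 2 = 0.005385 mol.
[H3PO4] = 0.005385 / 0.02222 L = 0.242 M.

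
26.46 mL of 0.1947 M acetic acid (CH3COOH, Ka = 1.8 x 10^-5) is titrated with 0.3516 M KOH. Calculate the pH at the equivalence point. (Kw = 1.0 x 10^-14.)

n(CH3COOH) = 0.1947 x 0.02646 = 0.005152 mol; V(KOH) at equivalence = 0.005152/0.3516 = 0.01465 L.
At equivalence all the acid is converted to CH3COO-; total volume = 0.02646 + 0.01465 = 0.04111 L, so [CH3COO-] = 0.005152/0.04111 = 0.1253 M.
Kb = Kw/Ka = 1.0e-14 / 1.8 x 10^-5 = 5.56e-10.
[OH^-] = sqrt(Kb x [CH3COO-]) = sqrt(5.56e-10 x 0.1253) = 8.34e-6 M.
pOH = 5.08, so pH = 14.00 - 5.08 = 8.92.

8.92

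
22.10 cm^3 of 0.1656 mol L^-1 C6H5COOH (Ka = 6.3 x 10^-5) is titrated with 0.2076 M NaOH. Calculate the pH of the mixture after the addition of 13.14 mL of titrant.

Initial n(C6H5COOH) = 0.1656 x 0.02210 = 0.003660 mol.
n(NaOH) added = 0.2076 x 0.01314 = 0.002728 mol, converting that many moles of C6H5COOH to C6H5COO-.
Remaining n(C6H5COOH) = 0.0009319 mol; n(C6H5COO-) = 0.002728 mol.
By Henderson-Hasselbalch, pH = pKa + log([A^-]/[HA]) = 4.20 + log(0.002728/0.0009319) = 4.20 + (+0.47) = 4.67.

4.67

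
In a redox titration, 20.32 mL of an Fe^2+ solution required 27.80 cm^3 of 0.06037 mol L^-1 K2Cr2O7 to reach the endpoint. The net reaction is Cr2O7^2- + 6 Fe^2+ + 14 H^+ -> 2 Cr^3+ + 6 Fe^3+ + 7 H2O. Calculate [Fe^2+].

n(K2Cr2O7) = 0.06037 x 0.02780 = 0.001678 mol.
From the balanced equation, 1 mol K2Cr2O7 reacts with 6 mol Fe^2+, so n(Fe^2+) = 0.001678 x 6/1 = 0.01007 mol.
[Fe^2+] = 0.01007 / 0.02032 L = 0.496 M.

0.496 M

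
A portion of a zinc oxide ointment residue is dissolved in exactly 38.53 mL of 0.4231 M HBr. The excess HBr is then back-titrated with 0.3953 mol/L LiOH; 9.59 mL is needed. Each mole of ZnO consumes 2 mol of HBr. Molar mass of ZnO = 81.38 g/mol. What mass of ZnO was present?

Total n(HBr) added = 0.4231 x 0.03853 = 0.01630 mol.
n(LiOH) used = 0.3953 x 0.009590 = 0.003791 mol, which equals the excess n(HBr).
So n(HBr) consumed by the sample = 0.01630 - 0.003791 = 0.01251 mol.
n(ZnO) = 0.01251 / 2 = 0.006256 mol.
mass = 0.006256 mol x 81.38 g/mol = 0.509 g.

0.509 g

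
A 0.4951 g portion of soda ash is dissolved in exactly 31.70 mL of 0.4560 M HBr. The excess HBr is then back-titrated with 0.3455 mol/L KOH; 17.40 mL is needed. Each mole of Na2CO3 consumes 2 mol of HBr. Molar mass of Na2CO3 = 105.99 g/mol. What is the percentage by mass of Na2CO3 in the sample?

Total n(HBr) added = 0.4560 x 0.03170 = 0.01446 mol.
n(KOH) used = 0.3455 x 0.01740 = 0.006012 mol, which equals the excess n(HBr).
So n(HBr) consumed by the sample = 0.01446 - 0.006012 = 0.008443 mol.
n(Na2CO3) = 0.008443 / 2 = 0.004222 mol.
mass Na2CO3 = 0.004222 x 105.99 = 0.4475 g, so %Na2CO3 = 0.4475/0.4951 x 100 = 90.4%.

90.4%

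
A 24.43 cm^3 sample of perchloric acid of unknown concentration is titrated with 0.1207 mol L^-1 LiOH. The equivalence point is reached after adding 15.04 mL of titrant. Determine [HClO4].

0.0743 M

n(LiOH) delivered = 0.1207 x 0.01504 = 0.001815 mol.
For a 1:1 reaction, n(HClO4) = 0.001815 mol.
[HClO4] = 0.001815 mol / 0.02443 L = 0.0743 M.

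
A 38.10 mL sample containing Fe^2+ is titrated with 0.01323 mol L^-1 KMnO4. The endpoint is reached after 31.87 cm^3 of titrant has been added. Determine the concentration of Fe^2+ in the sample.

0.0553 M

n(KMnO4) = 0.01323 x 0.03187 = 0.0004216 mol.
From the balanced equation, 1 mol KMnO4 reacts with 5 mol Fe^2+, so n(Fe^2+) = 0.0004216 x 5/1 = 0.002108 mol.
[Fe^2+] = 0.002108 / 0.03810 L = 0.0553 M.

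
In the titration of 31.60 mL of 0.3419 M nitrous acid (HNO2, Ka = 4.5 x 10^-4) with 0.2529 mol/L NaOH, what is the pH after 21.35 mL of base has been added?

3.35

Initial n(HNO2) = 0.3419 x 0.03160 = 0.01080 mol.
n(NaOH) added = 0.2529 x 0.02135 = 0.005399 mol, converting that many moles of HNO2 to NO2-.
Remaining n(HNO2) = 0.005405 mol; n(NO2-) = 0.005399 mol.
By Henderson-Hasselbalch, pH = pKa + log([A^-]/[HA]) = 3.35 + log(0.005399/0.005405) = 3.35 + (-0.00) = 3.35.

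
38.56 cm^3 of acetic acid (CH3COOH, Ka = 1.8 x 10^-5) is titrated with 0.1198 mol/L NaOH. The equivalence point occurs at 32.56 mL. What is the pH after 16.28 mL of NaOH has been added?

4.74

16.28 mL is exactly half the equivalence volume (32.56/2), i.e. the half-equivalence point.
There, n(HA) = n(A^-), so pH = pKa = -log(1.8 x 10^-5) = 4.74.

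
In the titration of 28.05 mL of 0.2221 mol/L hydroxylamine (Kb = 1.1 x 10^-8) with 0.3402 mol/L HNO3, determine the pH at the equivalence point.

n(NH2OH) = 0.2221 x 0.02805 = 0.006230 mol; V(HNO3) at equivalence = 0.006230/0.3402 = 0.01831 L.
At equivalence the base is fully converted to NH3OH+; total volume = 0.04636 L, so [NH3OH+] = 0.006230/0.04636 = 0.1344 M.
Ka(NH3OH+) = Kw/Kb = 1.0e-14 / 1.1 x 10^-8 = 9.09e-7.
[H^+] = sqrt(Ka x [NH3OH+]) = sqrt(9.09e-7 x 0.1344) = 0.000350 M.
pH = -log(0.000350) = 3.46.

3.46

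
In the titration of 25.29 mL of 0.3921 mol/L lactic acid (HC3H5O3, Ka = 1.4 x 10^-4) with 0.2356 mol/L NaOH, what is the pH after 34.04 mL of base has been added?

Initial n(HC3H5O3) = 0.3921 x 0.02529 = 0.009916 mol.
n(NaOH) added = 0.2356 x 0.03404 = 0.008020 mol, converting that many moles of HC3H5O3 to C3H5O3-.
Remaining n(HC3H5O3) = 0.001896 mol; n(C3H5O3-) = 0.008020 mol.
By Henderson-Hasselbalch, pH = pKa + log([A^-]/[HA]) = 3.85 + log(0.008020/0.001896) = 3.85 + (+0.63) = 4.48.

4.48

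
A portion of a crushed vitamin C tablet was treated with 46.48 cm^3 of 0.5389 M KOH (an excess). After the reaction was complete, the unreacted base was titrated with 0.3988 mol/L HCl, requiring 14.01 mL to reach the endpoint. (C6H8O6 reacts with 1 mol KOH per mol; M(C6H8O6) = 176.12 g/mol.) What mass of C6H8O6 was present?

Total n(KOH) added = 0.5389 x 0.04648 = 0.02505 mol.
n(HCl) used = 0.3988 x 0.01401 = 0.005587 mol, which equals the excess n(KOH).
So n(KOH) consumed by the sample = 0.02505 - 0.005587 = 0.01946 mol.
n(C6H8O6) = 0.01946 / 1 = 0.01946 mol.
mass = 0.01946 mol x 176.12 g/mol = 3.43 g.

3.43 g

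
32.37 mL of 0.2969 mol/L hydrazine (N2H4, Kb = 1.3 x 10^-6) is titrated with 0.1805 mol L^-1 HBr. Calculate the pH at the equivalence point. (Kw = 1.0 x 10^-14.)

n(N2H4) = 0.2969 x 0.03237 = 0.009611 mol; V(HBr) at equivalence = 0.009611/0.1805 = 0.05324 L.
At equivalence the base is fully converted to N2H5+; total volume = 0.08561 L, so [N2H5+] = 0.009611/0.08561 = 0.1123 M.
Ka(N2H5+) = Kw/Kb = 1.0e-14 / 1.3 x 10^-6 = 7.69e-9.
[H^+] = sqrt(Ka x [N2H5+]) = sqrt(7.69e-9 x 0.1123) = 2.94e-5 M.
pH = -log(2.94e-5) = 4.53.

4.53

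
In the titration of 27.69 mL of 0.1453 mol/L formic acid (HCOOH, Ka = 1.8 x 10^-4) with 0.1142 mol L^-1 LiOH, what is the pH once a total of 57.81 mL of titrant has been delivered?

12.48

n(acid) = 0.1453 x 0.02769 = 0.004023 mol; n(LiOH) added = 0.1142 x 0.05781 = 0.006602 mol.
Base is in excess by 0.006602 - 0.004023 = 0.002579 mol in a total volume of 0.08550 L.
[OH^-] = 0.002579/0.08550 = 0.03016 M, so pOH = 1.52 and pH = 14.00 - 1.52 = 12.48.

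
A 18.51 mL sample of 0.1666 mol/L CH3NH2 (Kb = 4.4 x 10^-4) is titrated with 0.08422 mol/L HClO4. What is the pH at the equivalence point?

5.95

n(CH3NH2) = 0.1666 x 0.01851 = 0.003084 mol; V(HClO4) at equivalence = 0.003084/0.08422 = 0.03662 L.
At equivalence the base is fully converted to CH3NH3+; total volume = 0.05513 L, so [CH3NH3+] = 0.003084/0.05513 = 0.05594 M.
Ka(CH3NH3+) = Kw/Kb = 1.0e-14 / 4.4 x 10^-4 = 2.27e-11.
[H^+] = sqrt(Ka x [CH3NH3+]) = sqrt(2.27e-11 x 0.05594) = 1.13e-6 M.
pH = -log(1.13e-6) = 5.95.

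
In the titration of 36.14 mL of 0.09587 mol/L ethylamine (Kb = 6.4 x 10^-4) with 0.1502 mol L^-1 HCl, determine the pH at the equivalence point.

n(C2H5NH2) = 0.09587 x 0.03614 = 0.003465 mol; V(HCl) at equivalence = 0.003465/0.1502 = 0.02307 L.
At equivalence the base is fully converted to C2H5NH3+; total volume = 0.05921 L, so [C2H5NH3+] = 0.003465/0.05921 = 0.05852 M.
Ka(C2H5NH3+) = Kw/Kb = 1.0e-14 / 6.4 x 10^-4 = 1.56e-11.
[H^+] = sqrt(Ka x [C2H5NH3+]) = sqrt(1.56e-11 x 0.05852) = 9.56e-7 M.
pH = -log(9.56e-7) = 6.02.

6.02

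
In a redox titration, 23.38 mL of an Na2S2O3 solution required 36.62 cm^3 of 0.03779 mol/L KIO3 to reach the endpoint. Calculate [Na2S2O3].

0.355 M

n(KIO3) = 0.03779 x 0.03662 = 0.001384 mol.
From the balanced equation, 1 mol KIO3 reacts with 6 mol Na2S2O3, so n(Na2S2O3) = 0.001384 x 6/1 = 0.008303 mol.
[Na2S2O3] = 0.008303 / 0.02338 L = 0.355 M.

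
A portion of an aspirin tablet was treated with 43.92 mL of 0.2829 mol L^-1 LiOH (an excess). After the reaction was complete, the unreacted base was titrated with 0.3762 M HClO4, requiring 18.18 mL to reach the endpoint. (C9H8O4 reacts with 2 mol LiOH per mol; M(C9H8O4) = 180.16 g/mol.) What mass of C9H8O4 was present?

0.503 g

Total n(LiOH) added = 0.2829 x 0.04392 = 0.01242 mol.
n(HClO4) used = 0.3762 x 0.01818 = 0.006839 mol, which equals the excess n(LiOH).
So n(LiOH) consumed by the sample = 0.01242 - 0.006839 = 0.005586 mol.
n(C9H8O4) = 0.005586 / 2 = 0.002793 mol.
mass = 0.002793 mol x 180.16 g/mol = 0.503 g.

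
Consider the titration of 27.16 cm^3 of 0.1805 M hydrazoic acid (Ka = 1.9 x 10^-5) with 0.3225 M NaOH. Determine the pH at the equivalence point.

n(HN3) = 0.1805 x 0.02716 = 0.004902 mol; V(NaOH) at equivalence = 0.004902/0.3225 = 0.01520 L.
At equivalence all the acid is converted to N3-; total volume = 0.02716 + 0.01520 = 0.04236 L, so [N3-] = 0.004902/0.04236 = 0.1157 M.
Kb = Kw/Ka = 1.0e-14 / 1.9 x 10^-5 = 5.26e-10.
[OH^-] = sqrt(Kb x [N3-]) = sqrt(5.26e-10 x 0.1157) = 7.80e-6 M.
pOH = 5.11, so pH = 14.00 - 5.11 = 8.89.

8.89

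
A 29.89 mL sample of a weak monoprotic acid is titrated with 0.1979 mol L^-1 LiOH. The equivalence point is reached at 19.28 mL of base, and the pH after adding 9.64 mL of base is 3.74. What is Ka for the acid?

1.8 x 10^-4

9.64 mL is half of the equivalence volume, so this is the half-equivalence point where [HA] = [A^-].
At half-equivalence pH = pKa, so pKa = 3.74.
Ka = 10^(-3.74) = 1.8 x 10^-4.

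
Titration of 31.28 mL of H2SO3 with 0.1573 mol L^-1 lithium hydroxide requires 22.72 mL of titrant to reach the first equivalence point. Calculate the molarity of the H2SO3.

0.114 M

n(LiOH) = 0.1573 x 0.02272 = 0.003574 mol.
At the first equivalence point, 1 mol OH^- react per mol H2SO3, so n(H2SO3) = 0.003574 / 1 = 0.003574 mol.
[H2SO3] = 0.003574 / 0.03128 L = 0.114 M.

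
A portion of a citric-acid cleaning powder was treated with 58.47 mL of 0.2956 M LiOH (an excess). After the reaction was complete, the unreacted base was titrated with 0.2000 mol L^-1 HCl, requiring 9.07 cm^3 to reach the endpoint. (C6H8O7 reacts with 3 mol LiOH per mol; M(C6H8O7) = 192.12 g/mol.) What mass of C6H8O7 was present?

0.991 g

Total n(LiOH) added = 0.2956 x 0.05847 = 0.01728 mol.
n(HCl) used = 0.2000 x 0.009070 = 0.001814 mol, which equals the excess n(LiOH).
So n(LiOH) consumed by the sample = 0.01728 - 0.001814 = 0.01547 mol.
n(C6H8O7) = 0.01547 / 3 = 0.005157 mol.
mass = 0.005157 mol x 192.12 g/mol = 0.991 g.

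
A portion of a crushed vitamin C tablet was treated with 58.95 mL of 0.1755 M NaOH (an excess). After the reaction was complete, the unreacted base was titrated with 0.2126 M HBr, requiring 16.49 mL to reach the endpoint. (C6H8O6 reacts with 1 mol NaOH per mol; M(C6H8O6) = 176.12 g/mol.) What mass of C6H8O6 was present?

1.20 g

Total n(NaOH) added = 0.1755 x 0.05895 = 0.01035 mol.
n(HBr) used = 0.2126 x 0.01649 = 0.003506 mol, which equals the excess n(NaOH).
So n(NaOH) consumed by the sample = 0.01035 - 0.003506 = 0.006840 mol.
n(C6H8O6) = 0.006840 / 1 = 0.006840 mol.
mass = 0.006840 mol x 176.12 g/mol = 1.20 g.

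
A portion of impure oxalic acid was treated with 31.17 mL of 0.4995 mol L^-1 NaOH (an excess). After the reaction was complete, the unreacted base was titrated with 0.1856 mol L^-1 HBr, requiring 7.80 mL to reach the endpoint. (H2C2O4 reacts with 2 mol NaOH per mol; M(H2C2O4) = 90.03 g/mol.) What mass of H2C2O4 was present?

0.636 g

Total n(NaOH) added = 0.4995 x 0.03117 = 0.01557 mol.
n(HBr) used = 0.1856 x 0.007800 = 0.001448 mol, which equals the excess n(NaOH).
So n(NaOH) consumed by the sample = 0.01557 - 0.001448 = 0.01412 mol.
n(H2C2O4) = 0.01412 / 2 = 0.007061 mol.
mass = 0.007061 mol x 90.03 g/mol = 0.636 g.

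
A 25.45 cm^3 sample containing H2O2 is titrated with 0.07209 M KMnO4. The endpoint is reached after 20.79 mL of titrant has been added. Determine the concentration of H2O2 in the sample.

n(KMnO4) = 0.07209 x 0.02079 = 0.001499 mol.
From the balanced equation, 2 mol KMnO4 reacts with 5 mol H2O2, so n(H2O2) = 0.001499 x 5/2 = 0.003747 mol.
[H2O2] = 0.003747 / 0.02545 L = 0.147 M.

0.147 M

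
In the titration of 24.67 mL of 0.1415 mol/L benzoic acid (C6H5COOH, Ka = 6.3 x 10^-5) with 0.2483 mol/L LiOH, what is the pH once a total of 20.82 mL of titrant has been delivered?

n(acid) = 0.1415 x 0.02467 = 0.003491 mol; n(LiOH) added = 0.2483 x 0.02082 = 0.005170 mol.
Base is in excess by 0.005170 - 0.003491 = 0.001679 mol in a total volume of 0.04549 L.
[OH^-] = 0.001679/0.04549 = 0.03690 M, so pOH = 1.43 and pH = 14.00 - 1.43 = 12.57.

12.57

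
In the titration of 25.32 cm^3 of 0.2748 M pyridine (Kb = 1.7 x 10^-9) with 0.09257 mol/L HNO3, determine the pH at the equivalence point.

n(C5H5N) = 0.2748 x 0.02532 = 0.006958 mol; V(HNO3) at equivalence = 0.006958/0.09257 = 0.07516 L.
At equivalence the base is fully converted to C5H5NH+; total volume = 0.1005 L, so [C5H5NH+] = 0.006958/0.1005 = 0.06924 M.
Ka(C5H5NH+) = Kw/Kb = 1.0e-14 / 1.7 x 10^-9 = 5.88e-6.
[H^+] = sqrt(Ka x [C5H5NH+]) = sqrt(5.88e-6 x 0.06924) = 0.000638 M.
pH = -log(0.000638) = 3.20.

3.20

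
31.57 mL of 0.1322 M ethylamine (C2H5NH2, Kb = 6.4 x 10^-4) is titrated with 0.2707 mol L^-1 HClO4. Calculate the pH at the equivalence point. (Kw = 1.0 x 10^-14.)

n(C2H5NH2) = 0.1322 x 0.03157 = 0.004174 mol; V(HClO4) at equivalence = 0.004174/0.2707 = 0.01542 L.
At equivalence the base is fully converted to C2H5NH3+; total volume = 0.04699 L, so [C2H5NH3+] = 0.004174/0.04699 = 0.08882 M.
Ka(C2H5NH3+) = Kw/Kb = 1.0e-14 / 6.4 x 10^-4 = 1.56e-11.
[H^+] = sqrt(Ka x [C2H5NH3+]) = sqrt(1.56e-11 x 0.08882) = 1.18e-6 M.
pH = -log(1.18e-6) = 5.93.

5.93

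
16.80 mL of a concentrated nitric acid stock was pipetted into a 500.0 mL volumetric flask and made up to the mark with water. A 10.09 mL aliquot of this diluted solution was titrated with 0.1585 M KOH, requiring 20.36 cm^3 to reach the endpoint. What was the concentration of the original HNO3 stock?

9.52 M

n(KOH) = 0.1585 x 0.02036 = 0.003227 mol.
n(HNO3) in the aliquot = 0.003227 mol.
[diluted HNO3] = 0.003227 / 0.01009 = 0.3198 M.
Dilution factor = 500.0/16.80 = 29.76, so [stock] = 0.3198 x 29.76 = 9.52 M.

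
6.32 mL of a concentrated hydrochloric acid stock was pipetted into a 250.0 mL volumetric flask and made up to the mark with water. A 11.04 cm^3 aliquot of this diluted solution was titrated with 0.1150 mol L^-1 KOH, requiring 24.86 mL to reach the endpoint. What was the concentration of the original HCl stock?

10.2 M

n(KOH) = 0.1150 x 0.02486 = 0.002859 mol.
n(HCl) in the aliquot = 0.002859 mol.
[diluted HCl] = 0.002859 / 0.01104 = 0.2590 M.
Dilution factor = 250.0/6.320 = 39.56, so [stock] = 0.2590 x 39.56 = 10.2 M.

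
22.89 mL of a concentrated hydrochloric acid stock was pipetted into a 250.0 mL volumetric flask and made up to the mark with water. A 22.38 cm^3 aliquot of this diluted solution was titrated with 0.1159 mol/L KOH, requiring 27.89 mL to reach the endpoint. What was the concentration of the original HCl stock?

n(KOH) = 0.1159 x 0.02789 = 0.003232 mol.
n(HCl) in the aliquot = 0.003232 mol.
[diluted HCl] = 0.003232 / 0.02238 = 0.1444 M.
Dilution factor = 250.0/22.89 = 10.92, so [stock] = 0.1444 x 10.92 = 1.58 M.

1.58 M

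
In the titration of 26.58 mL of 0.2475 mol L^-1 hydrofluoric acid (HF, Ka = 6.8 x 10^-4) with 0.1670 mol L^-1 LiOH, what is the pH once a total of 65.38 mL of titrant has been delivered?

12.67

n(acid) = 0.2475 x 0.02658 = 0.006579 mol; n(LiOH) added = 0.1670 x 0.06538 = 0.01092 mol.
Base is in excess by 0.01092 - 0.006579 = 0.004340 mol in a total volume of 0.09196 L.
[OH^-] = 0.004340/0.09196 = 0.04719 M, so pOH = 1.33 and pH = 14.00 - 1.33 = 12.67.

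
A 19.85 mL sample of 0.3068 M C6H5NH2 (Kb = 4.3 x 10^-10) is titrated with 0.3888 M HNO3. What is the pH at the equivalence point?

n(C6H5NH2) = 0.3068 x 0.01985 = 0.006090 mol; V(HNO3) at equivalence = 0.006090/0.3888 = 0.01566 L.
At equivalence the base is fully converted to C6H5NH3+; total volume = 0.03551 L, so [C6H5NH3+] = 0.006090/0.03551 = 0.1715 M.
Ka(C6H5NH3+) = Kw/Kb = 1.0e-14 / 4.3 x 10^-10 = 2.33e-5.
[H^+] = sqrt(Ka x [C6H5NH3+]) = sqrt(2.33e-5 x 0.1715) = 0.00200 M.
pH = -log(0.00200) = 2.70.

2.70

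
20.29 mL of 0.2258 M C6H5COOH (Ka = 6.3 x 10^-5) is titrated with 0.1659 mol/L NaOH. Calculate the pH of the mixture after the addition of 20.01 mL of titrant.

4.62

Initial n(C6H5COOH) = 0.2258 x 0.02029 = 0.004581 mol.
n(NaOH) added = 0.1659 x 0.02001 = 0.003320 mol, converting that many moles of C6H5COOH to C6H5COO-.
Remaining n(C6H5COOH) = 0.001262 mol; n(C6H5COO-) = 0.003320 mol.
By Henderson-Hasselbalch, pH = pKa + log([A^-]/[HA]) = 4.20 + log(0.003320/0.001262) = 4.20 + (+0.42) = 4.62.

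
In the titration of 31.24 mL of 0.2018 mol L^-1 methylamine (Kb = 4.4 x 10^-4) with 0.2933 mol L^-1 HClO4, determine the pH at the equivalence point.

5.78

n(CH3NH2) = 0.2018 x 0.03124 = 0.006304 mol; V(HClO4) at equivalence = 0.006304/0.2933 = 0.02149 L.
At equivalence the base is fully converted to CH3NH3+; total volume = 0.05273 L, so [CH3NH3+] = 0.006304/0.05273 = 0.1195 M.
Ka(CH3NH3+) = Kw/Kb = 1.0e-14 / 4.4 x 10^-4 = 2.27e-11.
[H^+] = sqrt(Ka x [CH3NH3+]) = sqrt(2.27e-11 x 0.1195) = 1.65e-6 M.
pH = -log(1.65e-6) = 5.78.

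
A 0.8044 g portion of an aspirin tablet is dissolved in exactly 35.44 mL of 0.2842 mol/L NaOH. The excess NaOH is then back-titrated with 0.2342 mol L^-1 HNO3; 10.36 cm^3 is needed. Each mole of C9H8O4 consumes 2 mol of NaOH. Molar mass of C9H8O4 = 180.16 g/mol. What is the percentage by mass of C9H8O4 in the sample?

Total n(NaOH) added = 0.2842 x 0.03544 = 0.01007 mol.
n(HNO3) used = 0.2342 x 0.01036 = 0.002426 mol, which equals the excess n(NaOH).
So n(NaOH) consumed by the sample = 0.01007 - 0.002426 = 0.007646 mol.
n(C9H8O4) = 0.007646 / 2 = 0.003823 mol.
mass C9H8O4 = 0.003823 x 180.16 = 0.6887 g, so %C9H8O4 = 0.6887/0.8044 x 100 = 85.6%.

85.6%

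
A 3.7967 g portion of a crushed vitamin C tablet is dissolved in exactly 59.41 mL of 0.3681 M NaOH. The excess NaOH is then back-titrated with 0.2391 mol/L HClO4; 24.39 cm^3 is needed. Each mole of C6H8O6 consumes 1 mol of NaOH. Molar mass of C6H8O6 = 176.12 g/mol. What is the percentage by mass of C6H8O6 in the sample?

74.4%

Total n(NaOH) added = 0.3681 x 0.05941 = 0.02187 mol.
n(HClO4) used = 0.2391 x 0.02439 = 0.005832 mol, which equals the excess n(NaOH).
So n(NaOH) consumed by the sample = 0.02187 - 0.005832 = 0.01604 mol.
n(C6H8O6) = 0.01604 / 1 = 0.01604 mol.
mass C6H8O6 = 0.01604 x 176.12 = 2.824 g, so %C6H8O6 = 2.824/3.7967 x 100 = 74.4%.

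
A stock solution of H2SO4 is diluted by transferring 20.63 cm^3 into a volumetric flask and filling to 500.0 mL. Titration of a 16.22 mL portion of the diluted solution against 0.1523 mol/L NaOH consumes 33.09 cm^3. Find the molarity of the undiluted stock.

n(NaOH) = 0.1523 x 0.03309 = 0.005040 mol.
n(H2SO4) in the aliquot = 0.005040 x 1/2 = 0.002520 mol.
[diluted H2SO4] = 0.002520 / 0.01622 = 0.1554 M.
Dilution factor = 500.0/20.63 = 24.24, so [stock] = 0.1554 x 24.24 = 3.77 M.

3.77 M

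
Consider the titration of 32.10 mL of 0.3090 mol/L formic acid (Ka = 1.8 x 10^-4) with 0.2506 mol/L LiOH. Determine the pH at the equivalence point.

8.44

n(HCOOH) = 0.3090 x 0.03210 = 0.009919 mol; V(LiOH) at equivalence = 0.009919/0.2506 = 0.03958 L.
At equivalence all the acid is converted to HCOO-; total volume = 0.03210 + 0.03958 = 0.07168 L, so [HCOO-] = 0.009919/0.07168 = 0.1384 M.
Kb = Kw/Ka = 1.0e-14 / 1.8 x 10^-4 = 5.56e-11.
[OH^-] = sqrt(Kb x [HCOO-]) = sqrt(5.56e-11 x 0.1384) = 2.77e-6 M.
pOH = 5.56, so pH = 14.00 - 5.56 = 8.44.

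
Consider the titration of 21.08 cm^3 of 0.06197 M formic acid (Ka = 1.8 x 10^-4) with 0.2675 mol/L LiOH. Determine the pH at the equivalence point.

n(HCOOH) = 0.06197 x 0.02108 = 0.001306 mol; V(LiOH) at equivalence = 0.001306/0.2675 = 0.004883 L.
At equivalence all the acid is converted to HCOO-; total volume = 0.02108 + 0.004883 = 0.02596 L, so [HCOO-] = 0.001306/0.02596 = 0.05031 M.
Kb = Kw/Ka = 1.0e-14 / 1.8 x 10^-4 = 5.56e-11.
[OH^-] = sqrt(Kb x [HCOO-]) = sqrt(5.56e-11 x 0.05031) = 1.67e-6 M.
pOH = 5.78, so pH = 14.00 - 5.78 = 8.22.

8.22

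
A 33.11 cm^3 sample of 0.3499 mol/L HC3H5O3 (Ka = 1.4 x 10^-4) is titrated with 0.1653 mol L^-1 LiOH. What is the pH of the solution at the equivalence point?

8.45

n(HC3H5O3) = 0.3499 x 0.03311 = 0.01159 mol; V(LiOH) at equivalence = 0.01159/0.1653 = 0.07009 L.
At equivalence all the acid is converted to C3H5O3-; total volume = 0.03311 + 0.07009 = 0.1032 L, so [C3H5O3-] = 0.01159/0.1032 = 0.1123 M.
Kb = Kw/Ka = 1.0e-14 / 1.4 x 10^-4 = 7.14e-11.
[OH^-] = sqrt(Kb x [C3H5O3-]) = sqrt(7.14e-11 x 0.1123) = 2.83e-6 M.
pOH = 5.55, so pH = 14.00 - 5.55 = 8.45.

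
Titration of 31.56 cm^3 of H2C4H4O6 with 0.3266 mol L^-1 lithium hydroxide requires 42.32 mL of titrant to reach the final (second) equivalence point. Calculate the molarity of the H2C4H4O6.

n(LiOH) = 0.3266 x 0.04232 = 0.01382 mol.
At the final (second) equivalence point, 2 mol OH^- react per mol H2C4H4O6, so n(H2C4H4O6) = 0.01382 / 2 = 0.006911 mol.
[H2C4H4O6] = 0.006911 / 0.03156 L = 0.219 M.

0.219 M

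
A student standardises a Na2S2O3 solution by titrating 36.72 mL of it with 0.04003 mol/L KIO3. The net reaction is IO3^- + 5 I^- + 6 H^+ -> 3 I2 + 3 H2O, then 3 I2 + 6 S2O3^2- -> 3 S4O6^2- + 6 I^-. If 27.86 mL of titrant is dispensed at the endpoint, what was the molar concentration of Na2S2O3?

n(KIO3) = 0.04003 x 0.02786 = 0.001115 mol.
From the balanced equation, 1 mol KIO3 reacts with 6 mol Na2S2O3, so n(Na2S2O3) = 0.001115 x 6/1 = 0.006691 mol.
[Na2S2O3] = 0.006691 / 0.03672 L = 0.182 M.

0.182 M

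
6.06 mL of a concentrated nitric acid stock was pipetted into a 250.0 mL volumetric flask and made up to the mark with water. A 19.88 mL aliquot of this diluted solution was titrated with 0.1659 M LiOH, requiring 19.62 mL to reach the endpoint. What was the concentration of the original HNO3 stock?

n(LiOH) = 0.1659 x 0.01962 = 0.003255 mol.
n(HNO3) in the aliquot = 0.003255 mol.
[diluted HNO3] = 0.003255 / 0.01988 = 0.1637 M.
Dilution factor = 250.0/6.060 = 41.25, so [stock] = 0.1637 x 41.25 = 6.75 M.

6.75 M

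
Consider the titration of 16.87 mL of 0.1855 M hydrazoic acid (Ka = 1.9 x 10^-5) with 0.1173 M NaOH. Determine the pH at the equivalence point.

n(HN3) = 0.1855 x 0.01687 = 0.003129 mol; V(NaOH) at equivalence = 0.003129/0.1173 = 0.02668 L.
At equivalence all the acid is converted to N3-; total volume = 0.01687 + 0.02668 = 0.04355 L, so [N3-] = 0.003129/0.04355 = 0.07186 M.
Kb = Kw/Ka = 1.0e-14 / 1.9 x 10^-5 = 5.26e-10.
[OH^-] = sqrt(Kb x [N3-]) = sqrt(5.26e-10 x 0.07186) = 6.15e-6 M.
pOH = 5.21, so pH = 14.00 - 5.21 = 8.79.

8.79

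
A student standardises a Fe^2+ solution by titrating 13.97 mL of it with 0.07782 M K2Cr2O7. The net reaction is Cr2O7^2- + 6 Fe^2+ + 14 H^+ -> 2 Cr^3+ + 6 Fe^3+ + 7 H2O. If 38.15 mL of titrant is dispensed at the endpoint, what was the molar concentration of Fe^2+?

n(K2Cr2O7) = 0.07782 x 0.03815 = 0.002969 mol.
From the balanced equation, 1 mol K2Cr2O7 reacts with 6 mol Fe^2+, so n(Fe^2+) = 0.002969 x 6/1 = 0.01781 mol.
[Fe^2+] = 0.01781 / 0.01397 L = 1.28 M.

1.28 M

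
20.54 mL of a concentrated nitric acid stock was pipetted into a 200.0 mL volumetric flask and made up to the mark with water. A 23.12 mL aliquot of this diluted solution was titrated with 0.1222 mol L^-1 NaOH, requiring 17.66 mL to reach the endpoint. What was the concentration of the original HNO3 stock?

0.909 M

n(NaOH) = 0.1222 x 0.01766 = 0.002158 mol.
n(HNO3) in the aliquot = 0.002158 mol.
[diluted HNO3] = 0.002158 / 0.02312 = 0.09334 M.
Dilution factor = 200.0/20.54 = 9.737, so [stock] = 0.09334 x 9.737 = 0.909 M.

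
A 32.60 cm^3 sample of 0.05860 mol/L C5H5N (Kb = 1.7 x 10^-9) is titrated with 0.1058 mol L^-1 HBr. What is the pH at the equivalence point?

n(C5H5N) = 0.05860 x 0.03260 = 0.001910 mol; V(HBr) at equivalence = 0.001910/0.1058 = 0.01806 L.
At equivalence the base is fully converted to C5H5NH+; total volume = 0.05066 L, so [C5H5NH+] = 0.001910/0.05066 = 0.03771 M.
Ka(C5H5NH+) = Kw/Kb = 1.0e-14 / 1.7 x 10^-9 = 5.88e-6.
[H^+] = sqrt(Ka x [C5H5NH+]) = sqrt(5.88e-6 x 0.03771) = 0.000471 M.
pH = -log(0.000471) = 3.33.

3.33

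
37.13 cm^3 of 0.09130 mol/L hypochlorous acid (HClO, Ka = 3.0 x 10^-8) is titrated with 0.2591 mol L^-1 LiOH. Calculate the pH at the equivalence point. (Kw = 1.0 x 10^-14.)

n(HClO) = 0.09130 x 0.03713 = 0.003390 mol; V(LiOH) at equivalence = 0.003390/0.2591 = 0.01308 L.
At equivalence all the acid is converted to ClO-; total volume = 0.03713 + 0.01308 = 0.05021 L, so [ClO-] = 0.003390/0.05021 = 0.06751 M.
Kb = Kw/Ka = 1.0e-14 / 3.0 x 10^-8 = 3.33e-7.
[OH^-] = sqrt(Kb x [ClO-]) = sqrt(3.33e-7 x 0.06751) = 0.000150 M.
pOH = 3.82, so pH = 14.00 - 3.82 = 10.18.

10.18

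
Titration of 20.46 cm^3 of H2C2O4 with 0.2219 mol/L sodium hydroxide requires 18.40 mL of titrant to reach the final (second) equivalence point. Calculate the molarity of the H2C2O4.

n(NaOH) = 0.2219 x 0.01840 = 0.004083 mol.
At the final (second) equivalence point, 2 mol OH^- react per mol H2C2O4, so n(H2C2O4) = 0.004083 / 2 = 0.002041 mol.
[H2C2O4] = 0.002041 / 0.02046 L = 0.0998 M.

0.0998 M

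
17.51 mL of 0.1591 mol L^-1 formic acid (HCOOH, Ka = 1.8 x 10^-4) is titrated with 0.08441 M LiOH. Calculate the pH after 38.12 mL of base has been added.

11.89

n(acid) = 0.1591 x 0.01751 = 0.002786 mol; n(LiOH) added = 0.08441 x 0.03812 = 0.003218 mol.
Base is in excess by 0.003218 - 0.002786 = 0.0004319 mol in a total volume of 0.05563 L.
[OH^-] = 0.0004319/0.05563 = 0.007763 M, so pOH = 2.11 and pH = 14.00 - 2.11 = 11.89.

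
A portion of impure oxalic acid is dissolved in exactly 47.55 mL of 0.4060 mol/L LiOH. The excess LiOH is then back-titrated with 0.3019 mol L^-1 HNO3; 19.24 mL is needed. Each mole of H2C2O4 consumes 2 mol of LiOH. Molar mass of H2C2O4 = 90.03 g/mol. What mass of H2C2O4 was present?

Total n(LiOH) added = 0.4060 x 0.04755 = 0.01931 mol.
n(HNO3) used = 0.3019 x 0.01924 = 0.005809 mol, which equals the excess n(LiOH).
So n(LiOH) consumed by the sample = 0.01931 - 0.005809 = 0.01350 mol.
n(H2C2O4) = 0.01350 / 2 = 0.006748 mol.
mass = 0.006748 mol x 90.03 g/mol = 0.608 g.

0.608 g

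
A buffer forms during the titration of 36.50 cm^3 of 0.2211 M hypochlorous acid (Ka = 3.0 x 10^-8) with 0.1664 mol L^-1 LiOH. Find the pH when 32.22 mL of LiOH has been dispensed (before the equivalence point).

Initial n(HClO) = 0.2211 x 0.03650 = 0.008070 mol.
n(LiOH) added = 0.1664 x 0.03222 = 0.005361 mol, converting that many moles of HClO to ClO-.
Remaining n(HClO) = 0.002709 mol; n(ClO-) = 0.005361 mol.
By Henderson-Hasselbalch, pH = pKa + log([A^-]/[HA]) = 7.52 + log(0.005361/0.002709) = 7.52 + (+0.30) = 7.82.

7.82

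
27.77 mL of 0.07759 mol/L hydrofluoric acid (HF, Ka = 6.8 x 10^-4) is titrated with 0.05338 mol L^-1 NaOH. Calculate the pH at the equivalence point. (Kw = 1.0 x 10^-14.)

n(HF) = 0.07759 x 0.02777 = 0.002155 mol; V(NaOH) at equivalence = 0.002155/0.05338 = 0.04036 L.
At equivalence all the acid is converted to F-; total volume = 0.02777 + 0.04036 = 0.06813 L, so [F-] = 0.002155/0.06813 = 0.03162 M.
Kb = Kw/Ka = 1.0e-14 / 6.8 x 10^-4 = 1.47e-11.
[OH^-] = sqrt(Kb x [F-]) = sqrt(1.47e-11 x 0.03162) = 6.82e-7 M.
pOH = 6.17, so pH = 14.00 - 6.17 = 7.83.

7.83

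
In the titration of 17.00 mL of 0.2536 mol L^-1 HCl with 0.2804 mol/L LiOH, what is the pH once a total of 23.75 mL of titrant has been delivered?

n(acid) = 0.2536 x 0.01700 = 0.004311 mol; n(LiOH) added = 0.2804 x 0.02375 = 0.006659 mol.
Base is in excess by 0.006659 - 0.004311 = 0.002348 mol in a total volume of 0.04075 L.
[OH^-] = 0.002348/0.04075 = 0.05763 M, so pOH = 1.24 and pH = 14.00 - 1.24 = 12.76.

12.76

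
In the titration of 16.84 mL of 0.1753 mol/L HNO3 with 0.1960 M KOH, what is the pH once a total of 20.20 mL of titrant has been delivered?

12.43

n(acid) = 0.1753 x 0.01684 = 0.002952 mol; n(KOH) added = 0.1960 x 0.02020 = 0.003959 mol.
Base is in excess by 0.003959 - 0.002952 = 0.001007 mol in a total volume of 0.03704 L.
[OH^-] = 0.001007/0.03704 = 0.02719 M, so pOH = 1.57 and pH = 14.00 - 1.57 = 12.43.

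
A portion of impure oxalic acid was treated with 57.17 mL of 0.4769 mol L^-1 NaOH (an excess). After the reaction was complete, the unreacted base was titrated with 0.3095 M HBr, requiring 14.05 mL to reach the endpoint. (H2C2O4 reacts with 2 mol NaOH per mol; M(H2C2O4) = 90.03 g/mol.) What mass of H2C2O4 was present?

Total n(NaOH) added = 0.4769 x 0.05717 = 0.02726 mol.
n(HBr) used = 0.3095 x 0.01405 = 0.004348 mol, which equals the excess n(NaOH).
So n(NaOH) consumed by the sample = 0.02726 - 0.004348 = 0.02292 mol.
n(H2C2O4) = 0.02292 / 2 = 0.01146 mol.
mass = 0.01146 mol x 90.03 g/mol = 1.03 g.

1.03 g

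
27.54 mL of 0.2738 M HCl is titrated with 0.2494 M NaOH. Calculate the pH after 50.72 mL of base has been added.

n(acid) = 0.2738 x 0.02754 = 0.007540 mol; n(NaOH) added = 0.2494 x 0.05072 = 0.01265 mol.
Base is in excess by 0.01265 - 0.007540 = 0.005109 mol in a total volume of 0.07826 L.
[OH^-] = 0.005109/0.07826 = 0.06528 M, so pOH = 1.19 and pH = 14.00 - 1.19 = 12.81.

12.81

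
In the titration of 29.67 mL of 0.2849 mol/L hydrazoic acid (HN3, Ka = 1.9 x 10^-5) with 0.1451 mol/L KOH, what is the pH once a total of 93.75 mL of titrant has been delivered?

12.62

n(acid) = 0.2849 x 0.02967 = 0.008453 mol; n(KOH) added = 0.1451 x 0.09375 = 0.01360 mol.
Base is in excess by 0.01360 - 0.008453 = 0.005150 mol in a total volume of 0.1234 L.
[OH^-] = 0.005150/0.1234 = 0.04173 M, so pOH = 1.38 and pH = 14.00 - 1.38 = 12.62.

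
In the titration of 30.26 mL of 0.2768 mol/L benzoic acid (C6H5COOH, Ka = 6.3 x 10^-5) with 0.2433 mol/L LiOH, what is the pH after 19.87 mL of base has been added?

Initial n(C6H5COOH) = 0.2768 x 0.03026 = 0.008376 mol.
n(LiOH) added = 0.2433 x 0.01987 = 0.004834 mol, converting that many moles of C6H5COOH to C6H5COO-.
Remaining n(C6H5COOH) = 0.003542 mol; n(C6H5COO-) = 0.004834 mol.
By Henderson-Hasselbalch, pH = pKa + log([A^-]/[HA]) = 4.20 + log(0.004834/0.003542) = 4.20 + (+0.14) = 4.34.

4.34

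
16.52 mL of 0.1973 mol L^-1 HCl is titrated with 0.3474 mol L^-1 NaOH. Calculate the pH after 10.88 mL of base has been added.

12.28

n(acid) = 0.1973 x 0.01652 = 0.003259 mol; n(NaOH) added = 0.3474 x 0.01088 = 0.003780 mol.
Base is in excess by 0.003780 - 0.003259 = 0.0005203 mol in a total volume of 0.02740 L.
[OH^-] = 0.0005203/0.02740 = 0.01899 M, so pOH = 1.72 and pH = 14.00 - 1.72 = 12.28.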